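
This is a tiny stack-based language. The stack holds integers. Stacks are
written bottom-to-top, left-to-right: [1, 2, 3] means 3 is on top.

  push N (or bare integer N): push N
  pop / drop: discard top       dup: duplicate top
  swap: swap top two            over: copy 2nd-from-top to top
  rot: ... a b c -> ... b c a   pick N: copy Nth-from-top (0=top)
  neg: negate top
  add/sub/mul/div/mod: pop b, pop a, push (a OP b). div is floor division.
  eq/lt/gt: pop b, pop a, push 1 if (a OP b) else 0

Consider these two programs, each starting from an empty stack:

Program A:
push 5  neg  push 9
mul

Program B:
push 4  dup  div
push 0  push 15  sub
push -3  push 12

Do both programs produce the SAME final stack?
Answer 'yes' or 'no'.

Answer: no

Derivation:
Program A trace:
  After 'push 5': [5]
  After 'neg': [-5]
  After 'push 9': [-5, 9]
  After 'mul': [-45]
Program A final stack: [-45]

Program B trace:
  After 'push 4': [4]
  After 'dup': [4, 4]
  After 'div': [1]
  After 'push 0': [1, 0]
  After 'push 15': [1, 0, 15]
  After 'sub': [1, -15]
  After 'push -3': [1, -15, -3]
  After 'push 12': [1, -15, -3, 12]
Program B final stack: [1, -15, -3, 12]
Same: no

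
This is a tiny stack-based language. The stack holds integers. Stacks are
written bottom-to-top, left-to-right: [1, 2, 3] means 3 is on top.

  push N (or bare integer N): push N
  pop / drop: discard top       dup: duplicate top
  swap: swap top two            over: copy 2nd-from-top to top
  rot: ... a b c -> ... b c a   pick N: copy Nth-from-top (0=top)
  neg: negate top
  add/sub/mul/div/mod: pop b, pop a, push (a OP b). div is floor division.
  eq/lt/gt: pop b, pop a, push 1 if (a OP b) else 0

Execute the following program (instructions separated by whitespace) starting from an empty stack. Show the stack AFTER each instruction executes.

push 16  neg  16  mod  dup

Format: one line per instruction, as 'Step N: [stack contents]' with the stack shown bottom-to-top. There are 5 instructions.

Step 1: [16]
Step 2: [-16]
Step 3: [-16, 16]
Step 4: [0]
Step 5: [0, 0]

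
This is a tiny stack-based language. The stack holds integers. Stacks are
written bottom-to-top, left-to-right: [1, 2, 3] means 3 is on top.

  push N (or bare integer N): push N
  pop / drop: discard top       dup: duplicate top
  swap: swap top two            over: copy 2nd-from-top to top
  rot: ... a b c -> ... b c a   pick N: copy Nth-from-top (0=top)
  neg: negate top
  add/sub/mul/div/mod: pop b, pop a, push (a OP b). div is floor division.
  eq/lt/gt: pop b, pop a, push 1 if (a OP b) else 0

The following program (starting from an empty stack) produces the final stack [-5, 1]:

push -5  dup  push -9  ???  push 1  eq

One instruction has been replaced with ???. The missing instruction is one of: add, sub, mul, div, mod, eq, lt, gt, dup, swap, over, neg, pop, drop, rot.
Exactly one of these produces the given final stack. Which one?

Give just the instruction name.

Answer: gt

Derivation:
Stack before ???: [-5, -5, -9]
Stack after ???:  [-5, 1]
The instruction that transforms [-5, -5, -9] -> [-5, 1] is: gt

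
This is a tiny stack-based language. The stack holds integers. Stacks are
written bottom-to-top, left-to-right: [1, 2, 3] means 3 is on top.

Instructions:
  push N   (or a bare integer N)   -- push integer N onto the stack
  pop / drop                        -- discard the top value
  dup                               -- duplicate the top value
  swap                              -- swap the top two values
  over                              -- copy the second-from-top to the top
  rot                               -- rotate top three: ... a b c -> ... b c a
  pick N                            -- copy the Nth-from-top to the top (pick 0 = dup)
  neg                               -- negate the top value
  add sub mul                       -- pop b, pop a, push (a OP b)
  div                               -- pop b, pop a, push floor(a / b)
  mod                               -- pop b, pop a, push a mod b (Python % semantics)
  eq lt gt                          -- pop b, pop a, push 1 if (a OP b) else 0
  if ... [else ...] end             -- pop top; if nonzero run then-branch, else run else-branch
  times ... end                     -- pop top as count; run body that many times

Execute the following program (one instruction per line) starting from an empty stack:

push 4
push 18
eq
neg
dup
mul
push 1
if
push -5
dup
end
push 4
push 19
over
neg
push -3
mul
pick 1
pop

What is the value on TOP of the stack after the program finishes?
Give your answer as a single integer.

After 'push 4': [4]
After 'push 18': [4, 18]
After 'eq': [0]
After 'neg': [0]
After 'dup': [0, 0]
After 'mul': [0]
After 'push 1': [0, 1]
After 'if': [0]
After 'push -5': [0, -5]
After 'dup': [0, -5, -5]
After 'push 4': [0, -5, -5, 4]
After 'push 19': [0, -5, -5, 4, 19]
After 'over': [0, -5, -5, 4, 19, 4]
After 'neg': [0, -5, -5, 4, 19, -4]
After 'push -3': [0, -5, -5, 4, 19, -4, -3]
After 'mul': [0, -5, -5, 4, 19, 12]
After 'pick 1': [0, -5, -5, 4, 19, 12, 19]
After 'pop': [0, -5, -5, 4, 19, 12]

Answer: 12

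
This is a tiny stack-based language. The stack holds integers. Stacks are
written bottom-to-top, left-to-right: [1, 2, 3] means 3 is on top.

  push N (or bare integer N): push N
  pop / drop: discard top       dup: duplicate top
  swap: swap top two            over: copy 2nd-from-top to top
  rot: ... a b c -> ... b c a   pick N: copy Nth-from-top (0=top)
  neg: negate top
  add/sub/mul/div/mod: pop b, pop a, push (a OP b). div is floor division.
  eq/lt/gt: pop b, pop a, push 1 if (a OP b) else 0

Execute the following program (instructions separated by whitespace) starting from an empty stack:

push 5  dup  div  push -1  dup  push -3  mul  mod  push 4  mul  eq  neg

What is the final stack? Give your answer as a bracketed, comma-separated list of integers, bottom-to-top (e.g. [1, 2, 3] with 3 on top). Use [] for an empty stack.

After 'push 5': [5]
After 'dup': [5, 5]
After 'div': [1]
After 'push -1': [1, -1]
After 'dup': [1, -1, -1]
After 'push -3': [1, -1, -1, -3]
After 'mul': [1, -1, 3]
After 'mod': [1, 2]
After 'push 4': [1, 2, 4]
After 'mul': [1, 8]
After 'eq': [0]
After 'neg': [0]

Answer: [0]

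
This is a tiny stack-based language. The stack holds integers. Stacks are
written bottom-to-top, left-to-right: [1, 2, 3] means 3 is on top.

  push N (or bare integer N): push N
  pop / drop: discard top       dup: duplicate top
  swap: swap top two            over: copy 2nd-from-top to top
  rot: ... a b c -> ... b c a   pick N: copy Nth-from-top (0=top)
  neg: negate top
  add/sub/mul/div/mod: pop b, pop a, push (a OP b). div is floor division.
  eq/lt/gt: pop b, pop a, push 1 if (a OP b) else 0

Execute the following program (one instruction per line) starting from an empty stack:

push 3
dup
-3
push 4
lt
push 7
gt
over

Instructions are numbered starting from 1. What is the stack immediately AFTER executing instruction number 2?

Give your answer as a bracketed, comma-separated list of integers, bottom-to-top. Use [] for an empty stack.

Answer: [3, 3]

Derivation:
Step 1 ('push 3'): [3]
Step 2 ('dup'): [3, 3]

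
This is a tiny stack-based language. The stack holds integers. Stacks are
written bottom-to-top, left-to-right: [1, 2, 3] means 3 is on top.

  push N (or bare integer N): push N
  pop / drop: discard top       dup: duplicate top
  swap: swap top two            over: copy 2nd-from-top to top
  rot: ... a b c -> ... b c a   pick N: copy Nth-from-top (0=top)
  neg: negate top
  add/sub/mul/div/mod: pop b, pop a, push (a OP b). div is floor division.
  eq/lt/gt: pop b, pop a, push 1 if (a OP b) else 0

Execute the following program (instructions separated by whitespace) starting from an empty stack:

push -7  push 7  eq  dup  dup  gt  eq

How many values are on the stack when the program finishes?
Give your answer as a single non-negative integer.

After 'push -7': stack = [-7] (depth 1)
After 'push 7': stack = [-7, 7] (depth 2)
After 'eq': stack = [0] (depth 1)
After 'dup': stack = [0, 0] (depth 2)
After 'dup': stack = [0, 0, 0] (depth 3)
After 'gt': stack = [0, 0] (depth 2)
After 'eq': stack = [1] (depth 1)

Answer: 1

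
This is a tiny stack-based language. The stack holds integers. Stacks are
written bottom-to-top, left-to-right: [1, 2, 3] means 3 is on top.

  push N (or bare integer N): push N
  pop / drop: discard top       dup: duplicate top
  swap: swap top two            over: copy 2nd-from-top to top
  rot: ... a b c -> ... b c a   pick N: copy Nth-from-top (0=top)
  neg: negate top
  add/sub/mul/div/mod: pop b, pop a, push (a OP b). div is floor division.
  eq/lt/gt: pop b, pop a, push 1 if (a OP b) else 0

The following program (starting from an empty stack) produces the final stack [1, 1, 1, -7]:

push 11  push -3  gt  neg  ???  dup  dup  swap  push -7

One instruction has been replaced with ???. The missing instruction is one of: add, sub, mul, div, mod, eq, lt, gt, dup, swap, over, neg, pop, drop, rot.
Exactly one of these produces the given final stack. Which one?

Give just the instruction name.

Answer: neg

Derivation:
Stack before ???: [-1]
Stack after ???:  [1]
The instruction that transforms [-1] -> [1] is: neg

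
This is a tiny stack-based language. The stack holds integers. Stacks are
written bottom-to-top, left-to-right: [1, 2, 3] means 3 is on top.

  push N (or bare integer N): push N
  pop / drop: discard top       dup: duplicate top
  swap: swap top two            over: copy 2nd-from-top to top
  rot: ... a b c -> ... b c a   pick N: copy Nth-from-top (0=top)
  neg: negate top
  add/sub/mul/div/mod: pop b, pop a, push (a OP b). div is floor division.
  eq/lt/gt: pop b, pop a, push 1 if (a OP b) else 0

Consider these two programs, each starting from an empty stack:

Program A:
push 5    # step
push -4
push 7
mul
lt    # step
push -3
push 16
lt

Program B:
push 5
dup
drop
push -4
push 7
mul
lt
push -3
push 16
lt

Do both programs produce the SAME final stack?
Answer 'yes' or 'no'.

Program A trace:
  After 'push 5': [5]
  After 'push -4': [5, -4]
  After 'push 7': [5, -4, 7]
  After 'mul': [5, -28]
  After 'lt': [0]
  After 'push -3': [0, -3]
  After 'push 16': [0, -3, 16]
  After 'lt': [0, 1]
Program A final stack: [0, 1]

Program B trace:
  After 'push 5': [5]
  After 'dup': [5, 5]
  After 'drop': [5]
  After 'push -4': [5, -4]
  After 'push 7': [5, -4, 7]
  After 'mul': [5, -28]
  After 'lt': [0]
  After 'push -3': [0, -3]
  After 'push 16': [0, -3, 16]
  After 'lt': [0, 1]
Program B final stack: [0, 1]
Same: yes

Answer: yes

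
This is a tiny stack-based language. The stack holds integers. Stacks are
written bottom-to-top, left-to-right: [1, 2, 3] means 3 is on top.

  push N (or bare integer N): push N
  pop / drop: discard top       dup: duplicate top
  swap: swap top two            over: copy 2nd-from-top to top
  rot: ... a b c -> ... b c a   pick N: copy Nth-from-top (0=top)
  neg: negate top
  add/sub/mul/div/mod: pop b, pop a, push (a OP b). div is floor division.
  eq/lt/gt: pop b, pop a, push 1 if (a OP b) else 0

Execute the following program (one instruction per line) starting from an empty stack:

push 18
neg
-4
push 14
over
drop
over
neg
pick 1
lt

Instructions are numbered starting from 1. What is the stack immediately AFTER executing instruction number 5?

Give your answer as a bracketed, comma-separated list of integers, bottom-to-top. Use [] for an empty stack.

Step 1 ('push 18'): [18]
Step 2 ('neg'): [-18]
Step 3 ('-4'): [-18, -4]
Step 4 ('push 14'): [-18, -4, 14]
Step 5 ('over'): [-18, -4, 14, -4]

Answer: [-18, -4, 14, -4]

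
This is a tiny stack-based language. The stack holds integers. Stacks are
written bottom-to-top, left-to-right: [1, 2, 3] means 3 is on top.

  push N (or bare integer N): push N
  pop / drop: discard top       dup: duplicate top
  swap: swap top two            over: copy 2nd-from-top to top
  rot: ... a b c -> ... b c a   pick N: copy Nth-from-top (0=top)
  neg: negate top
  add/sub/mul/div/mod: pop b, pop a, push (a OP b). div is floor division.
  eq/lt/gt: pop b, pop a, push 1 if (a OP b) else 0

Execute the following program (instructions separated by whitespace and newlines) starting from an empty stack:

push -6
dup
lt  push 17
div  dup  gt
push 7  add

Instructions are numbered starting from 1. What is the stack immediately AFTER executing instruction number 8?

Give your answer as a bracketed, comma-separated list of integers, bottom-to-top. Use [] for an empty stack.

Answer: [0, 7]

Derivation:
Step 1 ('push -6'): [-6]
Step 2 ('dup'): [-6, -6]
Step 3 ('lt'): [0]
Step 4 ('push 17'): [0, 17]
Step 5 ('div'): [0]
Step 6 ('dup'): [0, 0]
Step 7 ('gt'): [0]
Step 8 ('push 7'): [0, 7]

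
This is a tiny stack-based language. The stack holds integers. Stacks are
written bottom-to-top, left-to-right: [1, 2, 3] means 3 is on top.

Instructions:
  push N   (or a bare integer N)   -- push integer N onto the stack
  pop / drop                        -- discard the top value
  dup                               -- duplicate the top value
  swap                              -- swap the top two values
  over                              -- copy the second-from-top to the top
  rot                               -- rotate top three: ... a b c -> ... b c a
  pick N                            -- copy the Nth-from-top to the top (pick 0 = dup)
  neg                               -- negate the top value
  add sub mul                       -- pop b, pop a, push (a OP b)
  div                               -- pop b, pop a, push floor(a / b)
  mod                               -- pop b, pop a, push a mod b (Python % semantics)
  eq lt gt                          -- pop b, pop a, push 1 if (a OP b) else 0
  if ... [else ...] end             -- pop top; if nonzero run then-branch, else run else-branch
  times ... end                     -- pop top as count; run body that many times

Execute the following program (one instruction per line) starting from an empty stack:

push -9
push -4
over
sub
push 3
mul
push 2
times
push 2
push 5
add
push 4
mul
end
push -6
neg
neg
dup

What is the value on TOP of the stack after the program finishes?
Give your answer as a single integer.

After 'push -9': [-9]
After 'push -4': [-9, -4]
After 'over': [-9, -4, -9]
After 'sub': [-9, 5]
After 'push 3': [-9, 5, 3]
After 'mul': [-9, 15]
After 'push 2': [-9, 15, 2]
After 'times': [-9, 15]
After 'push 2': [-9, 15, 2]
After 'push 5': [-9, 15, 2, 5]
  ...
After 'mul': [-9, 15, 28]
After 'push 2': [-9, 15, 28, 2]
After 'push 5': [-9, 15, 28, 2, 5]
After 'add': [-9, 15, 28, 7]
After 'push 4': [-9, 15, 28, 7, 4]
After 'mul': [-9, 15, 28, 28]
After 'push -6': [-9, 15, 28, 28, -6]
After 'neg': [-9, 15, 28, 28, 6]
After 'neg': [-9, 15, 28, 28, -6]
After 'dup': [-9, 15, 28, 28, -6, -6]

Answer: -6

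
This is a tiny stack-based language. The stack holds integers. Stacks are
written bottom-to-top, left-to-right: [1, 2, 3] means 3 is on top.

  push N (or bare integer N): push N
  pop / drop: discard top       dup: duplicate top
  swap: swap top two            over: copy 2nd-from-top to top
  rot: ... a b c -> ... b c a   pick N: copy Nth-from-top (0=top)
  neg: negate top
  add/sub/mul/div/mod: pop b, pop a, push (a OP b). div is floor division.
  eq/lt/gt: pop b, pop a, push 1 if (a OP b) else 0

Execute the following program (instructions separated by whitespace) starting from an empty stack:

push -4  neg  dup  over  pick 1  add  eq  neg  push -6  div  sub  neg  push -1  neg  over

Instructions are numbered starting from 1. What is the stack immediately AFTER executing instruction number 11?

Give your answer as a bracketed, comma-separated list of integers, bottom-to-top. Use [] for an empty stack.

Answer: [4]

Derivation:
Step 1 ('push -4'): [-4]
Step 2 ('neg'): [4]
Step 3 ('dup'): [4, 4]
Step 4 ('over'): [4, 4, 4]
Step 5 ('pick 1'): [4, 4, 4, 4]
Step 6 ('add'): [4, 4, 8]
Step 7 ('eq'): [4, 0]
Step 8 ('neg'): [4, 0]
Step 9 ('push -6'): [4, 0, -6]
Step 10 ('div'): [4, 0]
Step 11 ('sub'): [4]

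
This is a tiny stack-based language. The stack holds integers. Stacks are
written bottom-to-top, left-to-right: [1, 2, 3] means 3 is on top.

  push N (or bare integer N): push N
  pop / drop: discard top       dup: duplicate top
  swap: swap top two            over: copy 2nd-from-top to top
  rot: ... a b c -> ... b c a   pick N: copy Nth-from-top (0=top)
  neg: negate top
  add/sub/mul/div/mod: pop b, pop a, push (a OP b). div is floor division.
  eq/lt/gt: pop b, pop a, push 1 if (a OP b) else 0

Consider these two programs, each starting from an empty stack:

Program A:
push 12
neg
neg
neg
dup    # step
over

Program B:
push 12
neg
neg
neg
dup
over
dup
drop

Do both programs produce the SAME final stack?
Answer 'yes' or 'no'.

Answer: yes

Derivation:
Program A trace:
  After 'push 12': [12]
  After 'neg': [-12]
  After 'neg': [12]
  After 'neg': [-12]
  After 'dup': [-12, -12]
  After 'over': [-12, -12, -12]
Program A final stack: [-12, -12, -12]

Program B trace:
  After 'push 12': [12]
  After 'neg': [-12]
  After 'neg': [12]
  After 'neg': [-12]
  After 'dup': [-12, -12]
  After 'over': [-12, -12, -12]
  After 'dup': [-12, -12, -12, -12]
  After 'drop': [-12, -12, -12]
Program B final stack: [-12, -12, -12]
Same: yes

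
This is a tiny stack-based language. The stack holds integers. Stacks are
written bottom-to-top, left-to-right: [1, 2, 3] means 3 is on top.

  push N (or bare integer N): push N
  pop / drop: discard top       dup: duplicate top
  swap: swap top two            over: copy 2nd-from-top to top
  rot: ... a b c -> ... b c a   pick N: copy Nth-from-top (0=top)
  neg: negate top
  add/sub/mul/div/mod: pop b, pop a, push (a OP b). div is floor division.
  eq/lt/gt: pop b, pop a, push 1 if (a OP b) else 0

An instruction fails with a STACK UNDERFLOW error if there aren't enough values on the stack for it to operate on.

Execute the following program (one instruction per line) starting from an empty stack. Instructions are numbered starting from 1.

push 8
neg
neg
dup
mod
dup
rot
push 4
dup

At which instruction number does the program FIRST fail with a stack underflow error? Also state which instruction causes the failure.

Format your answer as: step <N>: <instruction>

Step 1 ('push 8'): stack = [8], depth = 1
Step 2 ('neg'): stack = [-8], depth = 1
Step 3 ('neg'): stack = [8], depth = 1
Step 4 ('dup'): stack = [8, 8], depth = 2
Step 5 ('mod'): stack = [0], depth = 1
Step 6 ('dup'): stack = [0, 0], depth = 2
Step 7 ('rot'): needs 3 value(s) but depth is 2 — STACK UNDERFLOW

Answer: step 7: rot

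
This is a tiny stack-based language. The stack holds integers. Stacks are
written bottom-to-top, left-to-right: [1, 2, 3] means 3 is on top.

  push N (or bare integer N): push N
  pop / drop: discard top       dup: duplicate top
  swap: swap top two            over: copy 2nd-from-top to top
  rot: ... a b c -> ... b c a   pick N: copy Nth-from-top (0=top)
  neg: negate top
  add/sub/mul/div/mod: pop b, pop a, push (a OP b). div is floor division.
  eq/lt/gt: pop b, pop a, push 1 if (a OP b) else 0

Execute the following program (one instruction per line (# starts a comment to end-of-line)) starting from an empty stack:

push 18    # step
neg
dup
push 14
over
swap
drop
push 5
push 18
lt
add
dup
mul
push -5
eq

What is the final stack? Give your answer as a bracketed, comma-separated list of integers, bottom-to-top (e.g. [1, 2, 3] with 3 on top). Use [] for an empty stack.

Answer: [-18, -18, 0]

Derivation:
After 'push 18': [18]
After 'neg': [-18]
After 'dup': [-18, -18]
After 'push 14': [-18, -18, 14]
After 'over': [-18, -18, 14, -18]
After 'swap': [-18, -18, -18, 14]
After 'drop': [-18, -18, -18]
After 'push 5': [-18, -18, -18, 5]
After 'push 18': [-18, -18, -18, 5, 18]
After 'lt': [-18, -18, -18, 1]
After 'add': [-18, -18, -17]
After 'dup': [-18, -18, -17, -17]
After 'mul': [-18, -18, 289]
After 'push -5': [-18, -18, 289, -5]
After 'eq': [-18, -18, 0]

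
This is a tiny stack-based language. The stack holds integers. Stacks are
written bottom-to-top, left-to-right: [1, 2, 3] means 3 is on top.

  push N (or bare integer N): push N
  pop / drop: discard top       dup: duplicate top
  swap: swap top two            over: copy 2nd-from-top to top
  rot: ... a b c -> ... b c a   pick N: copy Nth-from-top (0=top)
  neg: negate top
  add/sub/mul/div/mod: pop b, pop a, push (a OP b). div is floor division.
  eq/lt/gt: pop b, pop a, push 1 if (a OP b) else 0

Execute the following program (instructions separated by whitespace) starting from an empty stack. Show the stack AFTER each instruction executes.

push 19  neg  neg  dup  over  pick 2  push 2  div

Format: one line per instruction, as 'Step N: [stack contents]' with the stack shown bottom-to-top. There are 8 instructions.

Step 1: [19]
Step 2: [-19]
Step 3: [19]
Step 4: [19, 19]
Step 5: [19, 19, 19]
Step 6: [19, 19, 19, 19]
Step 7: [19, 19, 19, 19, 2]
Step 8: [19, 19, 19, 9]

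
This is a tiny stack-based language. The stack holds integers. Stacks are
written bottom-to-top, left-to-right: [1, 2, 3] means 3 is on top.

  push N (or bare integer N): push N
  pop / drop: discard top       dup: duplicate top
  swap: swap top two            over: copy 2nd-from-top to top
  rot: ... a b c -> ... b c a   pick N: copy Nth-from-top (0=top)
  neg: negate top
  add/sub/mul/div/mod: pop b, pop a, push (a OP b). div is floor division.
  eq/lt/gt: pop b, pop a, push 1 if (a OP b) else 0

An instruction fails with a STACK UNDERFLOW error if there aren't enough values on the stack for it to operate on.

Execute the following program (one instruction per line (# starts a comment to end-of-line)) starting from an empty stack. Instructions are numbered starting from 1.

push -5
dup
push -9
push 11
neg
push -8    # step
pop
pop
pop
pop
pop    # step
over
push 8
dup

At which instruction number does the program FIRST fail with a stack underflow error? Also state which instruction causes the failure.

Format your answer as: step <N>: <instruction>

Step 1 ('push -5'): stack = [-5], depth = 1
Step 2 ('dup'): stack = [-5, -5], depth = 2
Step 3 ('push -9'): stack = [-5, -5, -9], depth = 3
Step 4 ('push 11'): stack = [-5, -5, -9, 11], depth = 4
Step 5 ('neg'): stack = [-5, -5, -9, -11], depth = 4
Step 6 ('push -8'): stack = [-5, -5, -9, -11, -8], depth = 5
Step 7 ('pop'): stack = [-5, -5, -9, -11], depth = 4
Step 8 ('pop'): stack = [-5, -5, -9], depth = 3
Step 9 ('pop'): stack = [-5, -5], depth = 2
Step 10 ('pop'): stack = [-5], depth = 1
Step 11 ('pop'): stack = [], depth = 0
Step 12 ('over'): needs 2 value(s) but depth is 0 — STACK UNDERFLOW

Answer: step 12: over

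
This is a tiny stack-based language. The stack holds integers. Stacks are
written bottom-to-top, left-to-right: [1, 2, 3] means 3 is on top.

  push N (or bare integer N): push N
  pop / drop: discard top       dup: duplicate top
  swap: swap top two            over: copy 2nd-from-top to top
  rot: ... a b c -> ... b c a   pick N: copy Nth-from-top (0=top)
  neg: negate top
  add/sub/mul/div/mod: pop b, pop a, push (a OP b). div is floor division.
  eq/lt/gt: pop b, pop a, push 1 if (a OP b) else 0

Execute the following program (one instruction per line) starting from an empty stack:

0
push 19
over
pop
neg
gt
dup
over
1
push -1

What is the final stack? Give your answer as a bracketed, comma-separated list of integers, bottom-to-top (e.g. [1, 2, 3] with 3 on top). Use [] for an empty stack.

After 'push 0': [0]
After 'push 19': [0, 19]
After 'over': [0, 19, 0]
After 'pop': [0, 19]
After 'neg': [0, -19]
After 'gt': [1]
After 'dup': [1, 1]
After 'over': [1, 1, 1]
After 'push 1': [1, 1, 1, 1]
After 'push -1': [1, 1, 1, 1, -1]

Answer: [1, 1, 1, 1, -1]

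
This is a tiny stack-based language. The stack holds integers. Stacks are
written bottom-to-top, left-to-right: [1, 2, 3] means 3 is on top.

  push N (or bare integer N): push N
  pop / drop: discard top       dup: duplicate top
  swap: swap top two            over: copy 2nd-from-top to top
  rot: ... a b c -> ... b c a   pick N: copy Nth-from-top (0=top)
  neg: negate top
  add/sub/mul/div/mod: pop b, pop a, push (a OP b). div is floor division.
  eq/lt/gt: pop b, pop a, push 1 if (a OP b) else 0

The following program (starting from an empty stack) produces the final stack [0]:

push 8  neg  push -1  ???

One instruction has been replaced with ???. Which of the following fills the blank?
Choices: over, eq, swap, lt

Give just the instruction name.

Answer: eq

Derivation:
Stack before ???: [-8, -1]
Stack after ???:  [0]
Checking each choice:
  over: produces [-8, -1, -8]
  eq: MATCH
  swap: produces [-1, -8]
  lt: produces [1]


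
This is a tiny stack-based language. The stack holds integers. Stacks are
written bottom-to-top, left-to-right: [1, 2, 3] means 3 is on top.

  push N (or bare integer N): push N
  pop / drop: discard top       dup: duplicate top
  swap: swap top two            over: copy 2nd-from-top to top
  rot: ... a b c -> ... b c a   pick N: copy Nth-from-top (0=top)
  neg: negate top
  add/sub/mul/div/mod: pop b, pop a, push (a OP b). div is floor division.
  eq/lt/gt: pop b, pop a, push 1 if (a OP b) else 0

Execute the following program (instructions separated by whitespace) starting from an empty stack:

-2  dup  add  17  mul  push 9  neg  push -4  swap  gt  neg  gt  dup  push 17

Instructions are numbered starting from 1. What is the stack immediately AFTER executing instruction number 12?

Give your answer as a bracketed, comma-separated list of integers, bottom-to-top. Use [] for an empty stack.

Step 1 ('-2'): [-2]
Step 2 ('dup'): [-2, -2]
Step 3 ('add'): [-4]
Step 4 ('17'): [-4, 17]
Step 5 ('mul'): [-68]
Step 6 ('push 9'): [-68, 9]
Step 7 ('neg'): [-68, -9]
Step 8 ('push -4'): [-68, -9, -4]
Step 9 ('swap'): [-68, -4, -9]
Step 10 ('gt'): [-68, 1]
Step 11 ('neg'): [-68, -1]
Step 12 ('gt'): [0]

Answer: [0]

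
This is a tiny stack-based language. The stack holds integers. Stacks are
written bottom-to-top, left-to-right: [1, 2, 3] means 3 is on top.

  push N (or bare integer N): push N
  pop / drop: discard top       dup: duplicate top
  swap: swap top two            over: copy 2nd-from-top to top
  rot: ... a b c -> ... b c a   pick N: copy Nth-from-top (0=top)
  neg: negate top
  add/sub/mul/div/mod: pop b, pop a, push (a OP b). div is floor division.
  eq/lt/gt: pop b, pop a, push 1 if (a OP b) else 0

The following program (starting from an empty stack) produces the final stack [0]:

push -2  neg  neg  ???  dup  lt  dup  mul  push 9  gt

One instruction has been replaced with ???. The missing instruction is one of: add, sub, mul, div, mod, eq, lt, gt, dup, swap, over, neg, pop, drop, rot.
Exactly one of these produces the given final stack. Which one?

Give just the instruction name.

Answer: neg

Derivation:
Stack before ???: [-2]
Stack after ???:  [2]
The instruction that transforms [-2] -> [2] is: neg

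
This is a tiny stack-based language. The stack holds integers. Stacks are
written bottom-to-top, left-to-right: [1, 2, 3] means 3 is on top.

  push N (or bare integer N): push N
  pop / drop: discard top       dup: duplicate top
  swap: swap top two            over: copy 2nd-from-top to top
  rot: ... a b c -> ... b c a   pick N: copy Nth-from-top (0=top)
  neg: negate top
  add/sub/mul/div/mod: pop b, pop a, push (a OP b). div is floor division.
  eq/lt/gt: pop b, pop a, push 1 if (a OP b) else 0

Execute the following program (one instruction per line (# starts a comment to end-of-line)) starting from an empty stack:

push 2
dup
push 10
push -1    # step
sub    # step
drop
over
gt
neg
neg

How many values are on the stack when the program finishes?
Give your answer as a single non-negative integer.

Answer: 2

Derivation:
After 'push 2': stack = [2] (depth 1)
After 'dup': stack = [2, 2] (depth 2)
After 'push 10': stack = [2, 2, 10] (depth 3)
After 'push -1': stack = [2, 2, 10, -1] (depth 4)
After 'sub': stack = [2, 2, 11] (depth 3)
After 'drop': stack = [2, 2] (depth 2)
After 'over': stack = [2, 2, 2] (depth 3)
After 'gt': stack = [2, 0] (depth 2)
After 'neg': stack = [2, 0] (depth 2)
After 'neg': stack = [2, 0] (depth 2)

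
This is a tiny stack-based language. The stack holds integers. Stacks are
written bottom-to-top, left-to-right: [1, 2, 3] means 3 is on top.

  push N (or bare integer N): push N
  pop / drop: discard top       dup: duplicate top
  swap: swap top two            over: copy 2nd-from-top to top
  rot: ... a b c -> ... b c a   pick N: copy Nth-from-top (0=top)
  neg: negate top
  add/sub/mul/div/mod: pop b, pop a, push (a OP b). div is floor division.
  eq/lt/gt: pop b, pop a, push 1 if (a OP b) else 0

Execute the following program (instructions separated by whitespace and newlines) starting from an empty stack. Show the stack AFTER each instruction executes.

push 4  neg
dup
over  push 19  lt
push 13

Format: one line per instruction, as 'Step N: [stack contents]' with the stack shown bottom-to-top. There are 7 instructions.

Step 1: [4]
Step 2: [-4]
Step 3: [-4, -4]
Step 4: [-4, -4, -4]
Step 5: [-4, -4, -4, 19]
Step 6: [-4, -4, 1]
Step 7: [-4, -4, 1, 13]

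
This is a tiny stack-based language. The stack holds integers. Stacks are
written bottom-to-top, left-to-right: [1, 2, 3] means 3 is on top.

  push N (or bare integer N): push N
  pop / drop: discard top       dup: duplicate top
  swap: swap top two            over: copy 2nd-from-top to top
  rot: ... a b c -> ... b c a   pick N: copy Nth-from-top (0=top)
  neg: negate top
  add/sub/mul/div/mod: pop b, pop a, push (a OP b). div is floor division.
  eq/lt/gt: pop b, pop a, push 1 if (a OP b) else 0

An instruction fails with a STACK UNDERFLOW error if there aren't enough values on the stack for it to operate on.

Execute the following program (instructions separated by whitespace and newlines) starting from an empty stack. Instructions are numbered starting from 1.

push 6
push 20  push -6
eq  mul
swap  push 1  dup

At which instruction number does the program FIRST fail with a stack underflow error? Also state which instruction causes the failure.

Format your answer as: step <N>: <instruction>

Answer: step 6: swap

Derivation:
Step 1 ('push 6'): stack = [6], depth = 1
Step 2 ('push 20'): stack = [6, 20], depth = 2
Step 3 ('push -6'): stack = [6, 20, -6], depth = 3
Step 4 ('eq'): stack = [6, 0], depth = 2
Step 5 ('mul'): stack = [0], depth = 1
Step 6 ('swap'): needs 2 value(s) but depth is 1 — STACK UNDERFLOW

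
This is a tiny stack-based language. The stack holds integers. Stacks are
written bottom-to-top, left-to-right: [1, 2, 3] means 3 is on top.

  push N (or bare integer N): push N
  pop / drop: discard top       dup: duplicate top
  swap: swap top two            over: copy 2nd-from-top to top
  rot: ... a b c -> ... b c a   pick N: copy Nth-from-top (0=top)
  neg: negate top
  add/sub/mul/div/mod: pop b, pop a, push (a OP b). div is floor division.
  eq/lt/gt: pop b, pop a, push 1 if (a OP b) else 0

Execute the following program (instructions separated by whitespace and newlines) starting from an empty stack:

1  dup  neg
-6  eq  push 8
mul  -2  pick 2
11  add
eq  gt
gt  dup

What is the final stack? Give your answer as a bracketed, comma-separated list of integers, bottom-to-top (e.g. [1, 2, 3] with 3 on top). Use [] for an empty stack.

After 'push 1': [1]
After 'dup': [1, 1]
After 'neg': [1, -1]
After 'push -6': [1, -1, -6]
After 'eq': [1, 0]
After 'push 8': [1, 0, 8]
After 'mul': [1, 0]
After 'push -2': [1, 0, -2]
After 'pick 2': [1, 0, -2, 1]
After 'push 11': [1, 0, -2, 1, 11]
After 'add': [1, 0, -2, 12]
After 'eq': [1, 0, 0]
After 'gt': [1, 0]
After 'gt': [1]
After 'dup': [1, 1]

Answer: [1, 1]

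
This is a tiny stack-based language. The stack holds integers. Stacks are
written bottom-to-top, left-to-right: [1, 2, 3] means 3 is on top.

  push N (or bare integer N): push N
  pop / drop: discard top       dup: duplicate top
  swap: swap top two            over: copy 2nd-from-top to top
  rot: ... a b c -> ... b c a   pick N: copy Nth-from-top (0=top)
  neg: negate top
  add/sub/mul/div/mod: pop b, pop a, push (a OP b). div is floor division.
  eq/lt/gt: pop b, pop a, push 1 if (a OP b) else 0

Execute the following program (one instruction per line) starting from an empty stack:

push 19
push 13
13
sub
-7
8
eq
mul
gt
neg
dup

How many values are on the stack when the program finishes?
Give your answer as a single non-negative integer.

Answer: 2

Derivation:
After 'push 19': stack = [19] (depth 1)
After 'push 13': stack = [19, 13] (depth 2)
After 'push 13': stack = [19, 13, 13] (depth 3)
After 'sub': stack = [19, 0] (depth 2)
After 'push -7': stack = [19, 0, -7] (depth 3)
After 'push 8': stack = [19, 0, -7, 8] (depth 4)
After 'eq': stack = [19, 0, 0] (depth 3)
After 'mul': stack = [19, 0] (depth 2)
After 'gt': stack = [1] (depth 1)
After 'neg': stack = [-1] (depth 1)
After 'dup': stack = [-1, -1] (depth 2)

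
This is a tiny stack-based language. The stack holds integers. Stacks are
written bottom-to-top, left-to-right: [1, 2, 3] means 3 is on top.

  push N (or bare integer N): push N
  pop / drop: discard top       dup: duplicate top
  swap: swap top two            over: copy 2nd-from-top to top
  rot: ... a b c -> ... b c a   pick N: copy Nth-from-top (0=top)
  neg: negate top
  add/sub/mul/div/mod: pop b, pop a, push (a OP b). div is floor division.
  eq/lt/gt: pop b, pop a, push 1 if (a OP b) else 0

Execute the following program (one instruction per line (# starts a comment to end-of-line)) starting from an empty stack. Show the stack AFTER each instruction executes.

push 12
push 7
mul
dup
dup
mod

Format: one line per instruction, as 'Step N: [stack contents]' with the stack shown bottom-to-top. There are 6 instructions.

Step 1: [12]
Step 2: [12, 7]
Step 3: [84]
Step 4: [84, 84]
Step 5: [84, 84, 84]
Step 6: [84, 0]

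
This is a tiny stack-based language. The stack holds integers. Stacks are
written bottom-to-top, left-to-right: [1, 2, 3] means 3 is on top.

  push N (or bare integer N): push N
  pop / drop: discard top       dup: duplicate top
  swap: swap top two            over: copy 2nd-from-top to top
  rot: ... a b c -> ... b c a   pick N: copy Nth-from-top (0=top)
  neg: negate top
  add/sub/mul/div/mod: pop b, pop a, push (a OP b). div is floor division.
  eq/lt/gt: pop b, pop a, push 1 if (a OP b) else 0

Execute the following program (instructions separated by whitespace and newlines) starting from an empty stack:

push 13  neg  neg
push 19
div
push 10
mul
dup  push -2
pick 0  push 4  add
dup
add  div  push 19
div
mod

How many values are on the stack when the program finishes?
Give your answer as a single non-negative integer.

Answer: 2

Derivation:
After 'push 13': stack = [13] (depth 1)
After 'neg': stack = [-13] (depth 1)
After 'neg': stack = [13] (depth 1)
After 'push 19': stack = [13, 19] (depth 2)
After 'div': stack = [0] (depth 1)
After 'push 10': stack = [0, 10] (depth 2)
After 'mul': stack = [0] (depth 1)
After 'dup': stack = [0, 0] (depth 2)
After 'push -2': stack = [0, 0, -2] (depth 3)
After 'pick 0': stack = [0, 0, -2, -2] (depth 4)
After 'push 4': stack = [0, 0, -2, -2, 4] (depth 5)
After 'add': stack = [0, 0, -2, 2] (depth 4)
After 'dup': stack = [0, 0, -2, 2, 2] (depth 5)
After 'add': stack = [0, 0, -2, 4] (depth 4)
After 'div': stack = [0, 0, -1] (depth 3)
After 'push 19': stack = [0, 0, -1, 19] (depth 4)
After 'div': stack = [0, 0, -1] (depth 3)
After 'mod': stack = [0, 0] (depth 2)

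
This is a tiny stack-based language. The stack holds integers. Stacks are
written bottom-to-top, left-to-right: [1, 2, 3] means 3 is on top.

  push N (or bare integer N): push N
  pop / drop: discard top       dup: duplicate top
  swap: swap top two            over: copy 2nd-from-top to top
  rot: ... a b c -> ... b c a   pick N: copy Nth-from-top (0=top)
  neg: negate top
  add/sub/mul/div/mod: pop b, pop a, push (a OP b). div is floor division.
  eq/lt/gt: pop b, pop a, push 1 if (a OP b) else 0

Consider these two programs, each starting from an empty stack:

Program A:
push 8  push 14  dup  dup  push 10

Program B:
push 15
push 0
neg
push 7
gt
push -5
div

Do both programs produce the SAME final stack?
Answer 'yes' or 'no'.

Program A trace:
  After 'push 8': [8]
  After 'push 14': [8, 14]
  After 'dup': [8, 14, 14]
  After 'dup': [8, 14, 14, 14]
  After 'push 10': [8, 14, 14, 14, 10]
Program A final stack: [8, 14, 14, 14, 10]

Program B trace:
  After 'push 15': [15]
  After 'push 0': [15, 0]
  After 'neg': [15, 0]
  After 'push 7': [15, 0, 7]
  After 'gt': [15, 0]
  After 'push -5': [15, 0, -5]
  After 'div': [15, 0]
Program B final stack: [15, 0]
Same: no

Answer: no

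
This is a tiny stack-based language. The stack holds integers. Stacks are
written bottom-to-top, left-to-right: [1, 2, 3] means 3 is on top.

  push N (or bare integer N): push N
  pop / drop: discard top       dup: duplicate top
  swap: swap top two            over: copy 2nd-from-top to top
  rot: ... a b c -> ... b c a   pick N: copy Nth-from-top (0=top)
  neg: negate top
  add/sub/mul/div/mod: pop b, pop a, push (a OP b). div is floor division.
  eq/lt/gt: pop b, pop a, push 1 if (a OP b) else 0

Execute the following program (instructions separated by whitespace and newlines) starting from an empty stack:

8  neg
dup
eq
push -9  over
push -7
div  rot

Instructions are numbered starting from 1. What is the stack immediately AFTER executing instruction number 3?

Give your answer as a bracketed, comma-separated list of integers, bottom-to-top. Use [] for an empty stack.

Answer: [-8, -8]

Derivation:
Step 1 ('8'): [8]
Step 2 ('neg'): [-8]
Step 3 ('dup'): [-8, -8]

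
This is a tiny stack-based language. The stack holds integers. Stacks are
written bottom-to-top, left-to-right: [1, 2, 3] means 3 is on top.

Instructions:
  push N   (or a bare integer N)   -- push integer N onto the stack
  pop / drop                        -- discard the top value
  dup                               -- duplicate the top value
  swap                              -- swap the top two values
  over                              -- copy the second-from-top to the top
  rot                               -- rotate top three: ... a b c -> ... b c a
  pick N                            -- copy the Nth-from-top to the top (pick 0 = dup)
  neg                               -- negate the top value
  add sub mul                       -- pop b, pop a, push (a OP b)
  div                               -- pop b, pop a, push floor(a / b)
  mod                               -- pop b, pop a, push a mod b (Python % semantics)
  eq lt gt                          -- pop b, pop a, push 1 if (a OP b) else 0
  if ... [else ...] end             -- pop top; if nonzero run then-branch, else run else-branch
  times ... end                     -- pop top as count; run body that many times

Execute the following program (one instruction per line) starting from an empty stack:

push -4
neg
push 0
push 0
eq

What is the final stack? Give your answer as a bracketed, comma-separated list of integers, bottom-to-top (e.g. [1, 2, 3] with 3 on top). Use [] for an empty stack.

Answer: [4, 1]

Derivation:
After 'push -4': [-4]
After 'neg': [4]
After 'push 0': [4, 0]
After 'push 0': [4, 0, 0]
After 'eq': [4, 1]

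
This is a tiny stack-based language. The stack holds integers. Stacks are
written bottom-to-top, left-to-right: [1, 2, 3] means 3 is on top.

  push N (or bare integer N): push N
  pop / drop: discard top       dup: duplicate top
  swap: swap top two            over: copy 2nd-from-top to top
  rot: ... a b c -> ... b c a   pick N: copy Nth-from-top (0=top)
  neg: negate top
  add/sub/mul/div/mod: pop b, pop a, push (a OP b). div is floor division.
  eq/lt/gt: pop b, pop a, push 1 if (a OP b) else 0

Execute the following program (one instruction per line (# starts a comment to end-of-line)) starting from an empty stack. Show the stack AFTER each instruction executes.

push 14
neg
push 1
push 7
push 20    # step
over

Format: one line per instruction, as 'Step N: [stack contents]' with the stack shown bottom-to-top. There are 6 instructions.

Step 1: [14]
Step 2: [-14]
Step 3: [-14, 1]
Step 4: [-14, 1, 7]
Step 5: [-14, 1, 7, 20]
Step 6: [-14, 1, 7, 20, 7]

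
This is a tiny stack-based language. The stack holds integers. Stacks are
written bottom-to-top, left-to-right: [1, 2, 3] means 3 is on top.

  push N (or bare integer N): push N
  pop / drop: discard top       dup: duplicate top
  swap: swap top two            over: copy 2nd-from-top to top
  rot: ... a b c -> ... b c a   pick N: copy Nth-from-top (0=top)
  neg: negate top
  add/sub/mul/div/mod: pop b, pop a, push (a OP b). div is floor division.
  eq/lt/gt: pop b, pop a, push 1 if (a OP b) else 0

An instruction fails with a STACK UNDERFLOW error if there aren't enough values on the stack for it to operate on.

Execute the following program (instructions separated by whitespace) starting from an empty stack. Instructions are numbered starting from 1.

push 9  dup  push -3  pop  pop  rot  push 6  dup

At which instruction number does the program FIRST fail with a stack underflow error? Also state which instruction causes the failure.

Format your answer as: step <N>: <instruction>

Step 1 ('push 9'): stack = [9], depth = 1
Step 2 ('dup'): stack = [9, 9], depth = 2
Step 3 ('push -3'): stack = [9, 9, -3], depth = 3
Step 4 ('pop'): stack = [9, 9], depth = 2
Step 5 ('pop'): stack = [9], depth = 1
Step 6 ('rot'): needs 3 value(s) but depth is 1 — STACK UNDERFLOW

Answer: step 6: rot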